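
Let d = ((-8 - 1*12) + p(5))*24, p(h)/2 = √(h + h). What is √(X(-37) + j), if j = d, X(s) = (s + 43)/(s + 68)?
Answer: √(-461094 + 46128*√10)/31 ≈ 18.111*I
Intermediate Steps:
p(h) = 2*√2*√h (p(h) = 2*√(h + h) = 2*√(2*h) = 2*(√2*√h) = 2*√2*√h)
d = -480 + 48*√10 (d = ((-8 - 1*12) + 2*√2*√5)*24 = ((-8 - 12) + 2*√10)*24 = (-20 + 2*√10)*24 = -480 + 48*√10 ≈ -328.21)
X(s) = (43 + s)/(68 + s)
j = -480 + 48*√10 ≈ -328.21
√(X(-37) + j) = √((43 - 37)/(68 - 37) + (-480 + 48*√10)) = √(6/31 + (-480 + 48*√10)) = √(-14874/31 + 48*√10)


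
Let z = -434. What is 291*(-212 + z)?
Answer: -187986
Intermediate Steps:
291*(-212 + z) = 291*(-212 - 434) = 291*(-646) = -187986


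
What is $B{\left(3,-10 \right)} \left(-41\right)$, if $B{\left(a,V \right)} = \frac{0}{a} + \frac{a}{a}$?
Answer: $-41$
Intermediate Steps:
$B{\left(a,V \right)} = 1$ ($B{\left(a,V \right)} = 0 + 1 = 1$)
$B{\left(3,-10 \right)} \left(-41\right) = 1 \left(-41\right) = -41$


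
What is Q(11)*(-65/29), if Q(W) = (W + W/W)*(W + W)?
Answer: -17160/29 ≈ -591.72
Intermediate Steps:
Q(W) = 2*W*(1 + W) (Q(W) = (W + 1)*(2*W) = (1 + W)*(2*W) = 2*W*(1 + W))
Q(11)*(-65/29) = (2*11*(1 + 11))*(-65/29) = (2*11*12)*(-65*1/29) = 264*(-65/29) = -17160/29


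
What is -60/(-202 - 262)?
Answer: 15/116 ≈ 0.12931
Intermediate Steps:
-60/(-202 - 262) = -60/(-464) = -60*(-1/464) = 15/116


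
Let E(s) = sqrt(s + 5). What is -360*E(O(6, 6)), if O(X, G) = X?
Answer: -360*sqrt(11) ≈ -1194.0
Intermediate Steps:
E(s) = sqrt(5 + s)
-360*E(O(6, 6)) = -360*sqrt(5 + 6) = -360*sqrt(11)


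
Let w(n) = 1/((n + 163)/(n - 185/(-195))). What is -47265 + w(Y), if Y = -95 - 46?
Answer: -20279416/429 ≈ -47271.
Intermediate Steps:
Y = -141
w(n) = (37/39 + n)/(163 + n) (w(n) = 1/((163 + n)/(n - 185*(-1/195))) = 1/((163 + n)/(n + 37/39)) = 1/((163 + n)/(37/39 + n)) = (37/39 + n)/(163 + n))
-47265 + w(Y) = -47265 + (37/39 - 141)/(163 - 141) = -47265 - 5462/39/22 = -47265 + (1/22)*(-5462/39) = -47265 - 2731/429 = -20279416/429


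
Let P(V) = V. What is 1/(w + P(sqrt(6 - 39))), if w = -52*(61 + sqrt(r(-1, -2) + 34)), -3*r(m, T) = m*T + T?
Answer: -1/(3172 + 52*sqrt(34) - I*sqrt(33)) ≈ -0.00028775 - 4.7566e-7*I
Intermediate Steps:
r(m, T) = -T/3 - T*m/3 (r(m, T) = -(m*T + T)/3 = -(T*m + T)/3 = -(T + T*m)/3 = -T/3 - T*m/3)
w = -3172 - 52*sqrt(34) (w = -52*(61 + sqrt(-1/3*(-2)*(1 - 1) + 34)) = -52*(61 + sqrt(-1/3*(-2)*0 + 34)) = -52*(61 + sqrt(0 + 34)) = -52*(61 + sqrt(34)) = -3172 - 52*sqrt(34) ≈ -3475.2)
1/(w + P(sqrt(6 - 39))) = 1/((-3172 - 52*sqrt(34)) + sqrt(6 - 39)) = 1/((-3172 - 52*sqrt(34)) + sqrt(-33)) = 1/((-3172 - 52*sqrt(34)) + I*sqrt(33)) = 1/(-3172 - 52*sqrt(34) + I*sqrt(33))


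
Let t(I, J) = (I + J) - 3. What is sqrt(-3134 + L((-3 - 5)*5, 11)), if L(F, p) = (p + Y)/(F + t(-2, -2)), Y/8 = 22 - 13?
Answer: I*sqrt(6926907)/47 ≈ 55.998*I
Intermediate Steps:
t(I, J) = -3 + I + J
Y = 72 (Y = 8*(22 - 13) = 8*9 = 72)
L(F, p) = (72 + p)/(-7 + F) (L(F, p) = (p + 72)/(F + (-3 - 2 - 2)) = (72 + p)/(F - 7) = (72 + p)/(-7 + F))
sqrt(-3134 + L((-3 - 5)*5, 11)) = sqrt(-3134 + (72 + 11)/(-7 + (-3 - 5)*5)) = sqrt(-3134 + 83/(-7 - 8*5)) = sqrt(-3134 + 83/(-7 - 40)) = sqrt(-3134 + 83/(-47)) = sqrt(-3134 - 1/47*83) = sqrt(-3134 - 83/47) = sqrt(-147381/47) = I*sqrt(6926907)/47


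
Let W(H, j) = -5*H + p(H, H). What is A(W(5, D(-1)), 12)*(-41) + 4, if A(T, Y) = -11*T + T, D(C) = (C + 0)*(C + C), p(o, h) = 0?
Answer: -10246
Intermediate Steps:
D(C) = 2*C**2 (D(C) = C*(2*C) = 2*C**2)
W(H, j) = -5*H (W(H, j) = -5*H + 0 = -5*H)
A(T, Y) = -10*T
A(W(5, D(-1)), 12)*(-41) + 4 = -(-50)*5*(-41) + 4 = -10*(-25)*(-41) + 4 = 250*(-41) + 4 = -10250 + 4 = -10246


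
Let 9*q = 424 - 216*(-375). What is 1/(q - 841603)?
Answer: -9/7493003 ≈ -1.2011e-6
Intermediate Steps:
q = 81424/9 (q = (424 - 216*(-375))/9 = (424 + 81000)/9 = (⅑)*81424 = 81424/9 ≈ 9047.1)
1/(q - 841603) = 1/(81424/9 - 841603) = 1/(-7493003/9) = -9/7493003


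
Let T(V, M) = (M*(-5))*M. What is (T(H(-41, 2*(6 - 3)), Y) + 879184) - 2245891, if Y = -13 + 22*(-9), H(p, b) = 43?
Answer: -1589312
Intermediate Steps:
Y = -211 (Y = -13 - 198 = -211)
T(V, M) = -5*M² (T(V, M) = (-5*M)*M = -5*M²)
(T(H(-41, 2*(6 - 3)), Y) + 879184) - 2245891 = (-5*(-211)² + 879184) - 2245891 = (-5*44521 + 879184) - 2245891 = (-222605 + 879184) - 2245891 = 656579 - 2245891 = -1589312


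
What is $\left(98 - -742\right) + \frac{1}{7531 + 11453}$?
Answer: $\frac{15946561}{18984} \approx 840.0$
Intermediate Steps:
$\left(98 - -742\right) + \frac{1}{7531 + 11453} = \left(98 + 742\right) + \frac{1}{18984} = 840 + \frac{1}{18984} = \frac{15946561}{18984}$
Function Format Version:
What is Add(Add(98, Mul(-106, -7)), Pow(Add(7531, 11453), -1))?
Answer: Rational(15946561, 18984) ≈ 840.00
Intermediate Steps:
Add(Add(98, Mul(-106, -7)), Pow(Add(7531, 11453), -1)) = Add(Add(98, 742), Pow(18984, -1)) = Add(840, Rational(1, 18984)) = Rational(15946561, 18984)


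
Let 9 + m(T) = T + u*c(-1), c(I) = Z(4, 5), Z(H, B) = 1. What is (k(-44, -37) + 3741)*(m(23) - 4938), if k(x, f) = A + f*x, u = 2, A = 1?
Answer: -26431140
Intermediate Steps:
c(I) = 1
k(x, f) = 1 + f*x
m(T) = -7 + T (m(T) = -9 + (T + 2*1) = -9 + (T + 2) = -9 + (2 + T) = -7 + T)
(k(-44, -37) + 3741)*(m(23) - 4938) = ((1 - 37*(-44)) + 3741)*((-7 + 23) - 4938) = ((1 + 1628) + 3741)*(16 - 4938) = (1629 + 3741)*(-4922) = 5370*(-4922) = -26431140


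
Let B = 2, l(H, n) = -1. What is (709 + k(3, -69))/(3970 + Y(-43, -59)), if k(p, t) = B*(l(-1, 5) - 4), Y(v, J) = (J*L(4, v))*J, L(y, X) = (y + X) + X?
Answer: -233/93824 ≈ -0.0024834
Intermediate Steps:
L(y, X) = y + 2*X (L(y, X) = (X + y) + X = y + 2*X)
Y(v, J) = J²*(4 + 2*v) (Y(v, J) = (J*(4 + 2*v))*J = J²*(4 + 2*v))
k(p, t) = -10 (k(p, t) = 2*(-1 - 4) = 2*(-5) = -10)
(709 + k(3, -69))/(3970 + Y(-43, -59)) = (709 - 10)/(3970 + 2*(-59)²*(2 - 43)) = 699/(3970 + 2*3481*(-41)) = 699/(3970 - 285442) = 699/(-281472) = 699*(-1/281472) = -233/93824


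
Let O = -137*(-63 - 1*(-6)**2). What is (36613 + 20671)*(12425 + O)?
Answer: 1488696592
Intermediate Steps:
O = 13563 (O = -137*(-63 - 1*36) = -137*(-63 - 36) = -137*(-99) = 13563)
(36613 + 20671)*(12425 + O) = (36613 + 20671)*(12425 + 13563) = 57284*25988 = 1488696592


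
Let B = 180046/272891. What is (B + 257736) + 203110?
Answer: 125760905832/272891 ≈ 4.6085e+5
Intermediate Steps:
B = 180046/272891 (B = 180046*(1/272891) = 180046/272891 ≈ 0.65977)
(B + 257736) + 203110 = (180046/272891 + 257736) + 203110 = 70334014822/272891 + 203110 = 125760905832/272891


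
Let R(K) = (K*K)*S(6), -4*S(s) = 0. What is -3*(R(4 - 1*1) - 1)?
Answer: 3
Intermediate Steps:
S(s) = 0 (S(s) = -1/4*0 = 0)
R(K) = 0 (R(K) = (K*K)*0 = K**2*0 = 0)
-3*(R(4 - 1*1) - 1) = -3*(0 - 1) = -3*(-1) = 3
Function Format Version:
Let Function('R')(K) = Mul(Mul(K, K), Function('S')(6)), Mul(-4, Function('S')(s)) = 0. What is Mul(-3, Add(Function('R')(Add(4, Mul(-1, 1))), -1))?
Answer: 3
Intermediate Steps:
Function('S')(s) = 0 (Function('S')(s) = Mul(Rational(-1, 4), 0) = 0)
Function('R')(K) = 0 (Function('R')(K) = Mul(Mul(K, K), 0) = Mul(Pow(K, 2), 0) = 0)
Mul(-3, Add(Function('R')(Add(4, Mul(-1, 1))), -1)) = Mul(-3, Add(0, -1)) = Mul(-3, -1) = 3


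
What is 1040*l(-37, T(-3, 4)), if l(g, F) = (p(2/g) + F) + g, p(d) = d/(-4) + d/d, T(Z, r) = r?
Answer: -1230840/37 ≈ -33266.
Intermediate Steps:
p(d) = 1 - d/4 (p(d) = d*(-¼) + 1 = -d/4 + 1 = 1 - d/4)
l(g, F) = 1 + F + g - 1/(2*g) (l(g, F) = ((1 - 1/(2*g)) + F) + g = (1 + F - 1/(2*g)) + g = 1 + F + g - 1/(2*g))
1040*l(-37, T(-3, 4)) = 1040*(1 + 4 - 37 - ½/(-37)) = 1040*(1 + 4 - 37 - ½*(-1/37)) = 1040*(1 + 4 - 37 + 1/74) = 1040*(-2367/74) = -1230840/37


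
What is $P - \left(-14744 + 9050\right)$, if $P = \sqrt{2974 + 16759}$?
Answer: $5694 + \sqrt{19733} \approx 5834.5$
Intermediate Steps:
$P = \sqrt{19733} \approx 140.47$
$P - \left(-14744 + 9050\right) = \sqrt{19733} - \left(-14744 + 9050\right) = \sqrt{19733} - -5694 = \sqrt{19733} + 5694 = 5694 + \sqrt{19733}$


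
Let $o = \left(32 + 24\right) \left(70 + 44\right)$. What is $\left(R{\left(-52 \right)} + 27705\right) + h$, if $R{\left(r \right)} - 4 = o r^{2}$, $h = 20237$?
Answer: $17310282$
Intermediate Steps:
$o = 6384$ ($o = 56 \cdot 114 = 6384$)
$R{\left(r \right)} = 4 + 6384 r^{2}$
$\left(R{\left(-52 \right)} + 27705\right) + h = \left(\left(4 + 6384 \left(-52\right)^{2}\right) + 27705\right) + 20237 = \left(\left(4 + 6384 \cdot 2704\right) + 27705\right) + 20237 = \left(\left(4 + 17262336\right) + 27705\right) + 20237 = \left(17262340 + 27705\right) + 20237 = 17290045 + 20237 = 17310282$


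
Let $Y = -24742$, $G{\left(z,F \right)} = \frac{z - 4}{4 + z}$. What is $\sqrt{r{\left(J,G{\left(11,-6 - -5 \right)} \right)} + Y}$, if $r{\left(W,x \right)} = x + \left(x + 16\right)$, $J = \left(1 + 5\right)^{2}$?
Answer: $\frac{2 i \sqrt{1390785}}{15} \approx 157.24 i$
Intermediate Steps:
$G{\left(z,F \right)} = \frac{-4 + z}{4 + z}$
$J = 36$ ($J = 6^{2} = 36$)
$r{\left(W,x \right)} = 16 + 2 x$ ($r{\left(W,x \right)} = x + \left(16 + x\right) = 16 + 2 x$)
$\sqrt{r{\left(J,G{\left(11,-6 - -5 \right)} \right)} + Y} = \sqrt{\left(16 + 2 \frac{-4 + 11}{4 + 11}\right) - 24742} = \sqrt{\left(16 + 2 \cdot \frac{1}{15} \cdot 7\right) - 24742} = \sqrt{\left(16 + 2 \cdot \frac{7}{15}\right) - 24742} = \sqrt{\left(16 + \frac{14}{15}\right) - 24742} = \sqrt{\frac{254}{15} - 24742} = \sqrt{- \frac{370876}{15}} = \frac{2 i \sqrt{1390785}}{15}$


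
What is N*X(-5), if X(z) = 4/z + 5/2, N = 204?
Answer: 1734/5 ≈ 346.80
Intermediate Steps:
X(z) = 5/2 + 4/z (X(z) = 4/z + 5*(½) = 4/z + 5/2 = 5/2 + 4/z)
N*X(-5) = 204*(5/2 + 4/(-5)) = 204*(5/2 + 4*(-⅕)) = 204*(5/2 - ⅘) = 204*(17/10) = 1734/5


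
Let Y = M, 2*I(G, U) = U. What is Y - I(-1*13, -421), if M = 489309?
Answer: 979039/2 ≈ 4.8952e+5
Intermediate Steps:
I(G, U) = U/2
Y = 489309
Y - I(-1*13, -421) = 489309 - (-421)/2 = 489309 - 1*(-421/2) = 489309 + 421/2 = 979039/2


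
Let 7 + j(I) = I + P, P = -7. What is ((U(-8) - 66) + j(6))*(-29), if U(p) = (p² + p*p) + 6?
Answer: -1740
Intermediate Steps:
U(p) = 6 + 2*p² (U(p) = (p² + p²) + 6 = 2*p² + 6 = 6 + 2*p²)
j(I) = -14 + I (j(I) = -7 + (I - 7) = -7 + (-7 + I) = -14 + I)
((U(-8) - 66) + j(6))*(-29) = (((6 + 2*(-8)²) - 66) + (-14 + 6))*(-29) = (((6 + 2*64) - 66) - 8)*(-29) = (((6 + 128) - 66) - 8)*(-29) = ((134 - 66) - 8)*(-29) = (68 - 8)*(-29) = 60*(-29) = -1740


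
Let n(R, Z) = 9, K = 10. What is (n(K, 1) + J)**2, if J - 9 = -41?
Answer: 529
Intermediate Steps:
J = -32 (J = 9 - 41 = -32)
(n(K, 1) + J)**2 = (9 - 32)**2 = (-23)**2 = 529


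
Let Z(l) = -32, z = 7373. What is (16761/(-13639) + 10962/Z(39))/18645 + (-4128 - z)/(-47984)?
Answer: 89989966673/406743021784 ≈ 0.22125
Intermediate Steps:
(16761/(-13639) + 10962/Z(39))/18645 + (-4128 - z)/(-47984) = (16761/(-13639) + 10962/(-32))/18645 + (-4128 - 1*7373)/(-47984) = (16761*(-1/13639) + 10962*(-1/32))*(1/18645) + (-4128 - 7373)*(-1/47984) = (-16761/13639 - 5481/16)*(1/18645) - 11501*(-1/47984) = -75023535/218224*1/18645 + 11501/47984 = -5001569/271252432 + 11501/47984 = 89989966673/406743021784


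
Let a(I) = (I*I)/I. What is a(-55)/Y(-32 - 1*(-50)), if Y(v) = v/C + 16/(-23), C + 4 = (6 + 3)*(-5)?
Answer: 61985/1198 ≈ 51.740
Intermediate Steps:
C = -49 (C = -4 + (6 + 3)*(-5) = -4 + 9*(-5) = -4 - 45 = -49)
a(I) = I (a(I) = I**2/I = I)
Y(v) = -16/23 - v/49 (Y(v) = v/(-49) + 16/(-23) = v*(-1/49) + 16*(-1/23) = -v/49 - 16/23 = -16/23 - v/49)
a(-55)/Y(-32 - 1*(-50)) = -55/(-16/23 - (-32 - 1*(-50))/49) = -55/(-16/23 - (-32 + 50)/49) = -55/(-16/23 - 1/49*18) = -55/(-16/23 - 18/49) = -55/(-1198/1127) = -55*(-1127/1198) = 61985/1198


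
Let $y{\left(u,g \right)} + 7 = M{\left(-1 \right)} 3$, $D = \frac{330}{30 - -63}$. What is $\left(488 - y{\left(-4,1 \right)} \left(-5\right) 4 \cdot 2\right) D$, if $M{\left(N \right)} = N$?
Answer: $\frac{9680}{31} \approx 312.26$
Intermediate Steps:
$D = \frac{110}{31}$ ($D = \frac{330}{30 + 63} = \frac{330}{93} = 330 \cdot \frac{1}{93} = \frac{110}{31} \approx 3.5484$)
$y{\left(u,g \right)} = -10$ ($y{\left(u,g \right)} = -7 - 3 = -10$)
$\left(488 - y{\left(-4,1 \right)} \left(-5\right) 4 \cdot 2\right) D = \left(488 - - 10 \left(-5\right) 4 \cdot 2\right) \frac{110}{31} = \left(488 - - 10 \left(\left(-20\right) 2\right)\right) \frac{110}{31} = \left(488 - \left(-10\right) \left(-40\right)\right) \frac{110}{31} = \left(488 - 400\right) \frac{110}{31} = 88 \cdot \frac{110}{31} = \frac{9680}{31}$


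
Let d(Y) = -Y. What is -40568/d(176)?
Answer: 461/2 ≈ 230.50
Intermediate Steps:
-40568/d(176) = -40568/((-1*176)) = -40568/(-176) = -40568*(-1/176) = 461/2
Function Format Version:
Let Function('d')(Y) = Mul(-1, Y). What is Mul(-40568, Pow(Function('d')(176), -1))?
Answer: Rational(461, 2) ≈ 230.50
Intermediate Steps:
Mul(-40568, Pow(Function('d')(176), -1)) = Mul(-40568, Pow(Mul(-1, 176), -1)) = Mul(-40568, Pow(-176, -1)) = Mul(-40568, Rational(-1, 176)) = Rational(461, 2)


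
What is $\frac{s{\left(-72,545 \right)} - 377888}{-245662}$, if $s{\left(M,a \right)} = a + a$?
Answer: $\frac{188399}{122831} \approx 1.5338$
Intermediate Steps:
$s{\left(M,a \right)} = 2 a$
$\frac{s{\left(-72,545 \right)} - 377888}{-245662} = \frac{2 \cdot 545 - 377888}{-245662} = \left(1090 - 377888\right) \left(- \frac{1}{245662}\right) = \left(-376798\right) \left(- \frac{1}{245662}\right) = \frac{188399}{122831}$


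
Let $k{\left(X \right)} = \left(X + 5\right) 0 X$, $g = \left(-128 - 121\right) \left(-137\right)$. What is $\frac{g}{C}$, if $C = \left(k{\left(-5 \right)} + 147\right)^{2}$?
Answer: $\frac{11371}{7203} \approx 1.5786$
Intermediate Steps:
$g = 34113$ ($g = \left(-249\right) \left(-137\right) = 34113$)
$k{\left(X \right)} = 0$ ($k{\left(X \right)} = \left(5 + X\right) 0 X = 0 X = 0$)
$C = 21609$ ($C = \left(0 + 147\right)^{2} = 147^{2} = 21609$)
$\frac{g}{C} = \frac{34113}{21609} = 34113 \cdot \frac{1}{21609} = \frac{11371}{7203}$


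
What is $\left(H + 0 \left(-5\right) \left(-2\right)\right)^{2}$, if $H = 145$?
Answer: $21025$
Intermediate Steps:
$\left(H + 0 \left(-5\right) \left(-2\right)\right)^{2} = \left(145 + 0 \left(-5\right) \left(-2\right)\right)^{2} = \left(145 + 0 \left(-2\right)\right)^{2} = \left(145 + 0\right)^{2} = 145^{2} = 21025$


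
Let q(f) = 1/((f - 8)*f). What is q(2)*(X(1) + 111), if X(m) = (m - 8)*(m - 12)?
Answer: -47/3 ≈ -15.667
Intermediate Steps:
q(f) = 1/(f*(-8 + f)) (q(f) = 1/((-8 + f)*f) = 1/(f*(-8 + f)))
X(m) = (-12 + m)*(-8 + m) (X(m) = (-8 + m)*(-12 + m) = (-12 + m)*(-8 + m))
q(2)*(X(1) + 111) = (1/(2*(-8 + 2)))*((96 + 1² - 20*1) + 111) = ((½)/(-6))*((96 + 1 - 20) + 111) = ((½)*(-⅙))*(77 + 111) = -1/12*188 = -47/3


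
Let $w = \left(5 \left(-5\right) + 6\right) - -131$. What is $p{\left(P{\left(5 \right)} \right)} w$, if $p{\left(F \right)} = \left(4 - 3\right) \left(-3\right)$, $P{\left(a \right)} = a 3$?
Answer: $-336$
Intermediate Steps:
$P{\left(a \right)} = 3 a$
$p{\left(F \right)} = -3$ ($p{\left(F \right)} = 1 \left(-3\right) = -3$)
$w = 112$ ($w = \left(-25 + 6\right) + 131 = -19 + 131 = 112$)
$p{\left(P{\left(5 \right)} \right)} w = \left(-3\right) 112 = -336$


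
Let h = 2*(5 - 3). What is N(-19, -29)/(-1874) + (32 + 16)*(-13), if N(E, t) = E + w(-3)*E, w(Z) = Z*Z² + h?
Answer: -584897/937 ≈ -624.22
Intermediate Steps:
h = 4 (h = 2*2 = 4)
w(Z) = 4 + Z³ (w(Z) = Z*Z² + 4 = Z³ + 4 = 4 + Z³)
N(E, t) = -22*E (N(E, t) = E + (4 + (-3)³)*E = E + (4 - 27)*E = E - 23*E = -22*E)
N(-19, -29)/(-1874) + (32 + 16)*(-13) = -22*(-19)/(-1874) + (32 + 16)*(-13) = 418*(-1/1874) + 48*(-13) = -209/937 - 624 = -584897/937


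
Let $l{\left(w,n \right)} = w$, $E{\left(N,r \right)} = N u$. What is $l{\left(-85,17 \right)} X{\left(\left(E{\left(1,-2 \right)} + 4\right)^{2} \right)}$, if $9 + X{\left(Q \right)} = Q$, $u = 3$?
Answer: $-3400$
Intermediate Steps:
$E{\left(N,r \right)} = 3 N$ ($E{\left(N,r \right)} = N 3 = 3 N$)
$X{\left(Q \right)} = -9 + Q$
$l{\left(-85,17 \right)} X{\left(\left(E{\left(1,-2 \right)} + 4\right)^{2} \right)} = - 85 \left(-9 + \left(3 \cdot 1 + 4\right)^{2}\right) = - 85 \left(-9 + \left(3 + 4\right)^{2}\right) = - 85 \left(-9 + 7^{2}\right) = - 85 \left(-9 + 49\right) = \left(-85\right) 40 = -3400$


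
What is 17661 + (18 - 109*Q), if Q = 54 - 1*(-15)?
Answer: 10158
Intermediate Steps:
Q = 69 (Q = 54 + 15 = 69)
17661 + (18 - 109*Q) = 17661 + (18 - 109*69) = 17661 + (18 - 7521) = 17661 - 7503 = 10158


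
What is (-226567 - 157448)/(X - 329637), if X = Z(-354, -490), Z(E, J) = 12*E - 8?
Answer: 384015/333893 ≈ 1.1501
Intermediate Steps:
Z(E, J) = -8 + 12*E
X = -4256 (X = -8 + 12*(-354) = -8 - 4248 = -4256)
(-226567 - 157448)/(X - 329637) = (-226567 - 157448)/(-4256 - 329637) = -384015/(-333893) = -384015*(-1/333893) = 384015/333893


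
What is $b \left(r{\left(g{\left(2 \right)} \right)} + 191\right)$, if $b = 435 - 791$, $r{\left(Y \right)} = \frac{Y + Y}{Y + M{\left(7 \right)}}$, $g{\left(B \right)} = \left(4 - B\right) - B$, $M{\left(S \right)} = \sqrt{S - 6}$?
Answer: $-67996$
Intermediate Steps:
$M{\left(S \right)} = \sqrt{-6 + S}$
$g{\left(B \right)} = 4 - 2 B$
$r{\left(Y \right)} = \frac{2 Y}{1 + Y}$ ($r{\left(Y \right)} = \frac{Y + Y}{Y + \sqrt{-6 + 7}} = \frac{2 Y}{Y + \sqrt{1}} = \frac{2 Y}{Y + 1} = \frac{2 Y}{1 + Y}$)
$b = -356$
$b \left(r{\left(g{\left(2 \right)} \right)} + 191\right) = - 356 \left(\frac{2 \left(4 - 4\right)}{1 + \left(4 - 4\right)} + 191\right) = - 356 \left(2 \cdot 0 \frac{1}{1 + 0} + 191\right) = - 356 \left(2 \cdot 0 \cdot 1^{-1} + 191\right) = - 356 \left(2 \cdot 0 \cdot 1 + 191\right) = - 356 \left(0 + 191\right) = \left(-356\right) 191 = -67996$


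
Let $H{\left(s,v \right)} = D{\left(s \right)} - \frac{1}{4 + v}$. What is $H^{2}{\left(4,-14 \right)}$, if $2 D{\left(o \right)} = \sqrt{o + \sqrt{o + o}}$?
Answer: $\frac{\left(1 + 5 \sqrt{2} \sqrt{2 + \sqrt{2}}\right)^{2}}{100} \approx 1.9784$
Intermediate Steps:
$D{\left(o \right)} = \frac{\sqrt{o + \sqrt{2} \sqrt{o}}}{2}$ ($D{\left(o \right)} = \frac{\sqrt{o + \sqrt{o + o}}}{2} = \frac{\sqrt{o + \sqrt{2 o}}}{2} = \frac{\sqrt{o + \sqrt{2} \sqrt{o}}}{2}$)
$H{\left(s,v \right)} = \frac{\sqrt{s + \sqrt{2} \sqrt{s}}}{2} - \frac{1}{4 + v}$
$H^{2}{\left(4,-14 \right)} = \left(\frac{-2 + 4 \sqrt{4 + \sqrt{2} \sqrt{4}} - 14 \sqrt{4 + \sqrt{2} \sqrt{4}}}{2 \left(4 - 14\right)}\right)^{2} = \left(\frac{-2 + 4 \sqrt{4 + \sqrt{2} \cdot 2} - 14 \sqrt{4 + \sqrt{2} \cdot 2}}{2 \left(-10\right)}\right)^{2} = \left(\frac{1}{2} \left(- \frac{1}{10}\right) \left(-2 + 4 \sqrt{4 + 2 \sqrt{2}} - 14 \sqrt{4 + 2 \sqrt{2}}\right)\right)^{2} = \left(\frac{1}{2} \left(- \frac{1}{10}\right) \left(-2 - 10 \sqrt{4 + 2 \sqrt{2}}\right)\right)^{2} = \left(\frac{1}{10} + \frac{\sqrt{4 + 2 \sqrt{2}}}{2}\right)^{2}$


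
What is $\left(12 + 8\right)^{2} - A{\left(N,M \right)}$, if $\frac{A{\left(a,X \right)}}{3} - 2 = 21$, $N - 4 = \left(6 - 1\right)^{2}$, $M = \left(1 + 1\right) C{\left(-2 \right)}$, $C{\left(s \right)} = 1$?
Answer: $331$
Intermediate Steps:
$M = 2$ ($M = \left(1 + 1\right) 1 = 2 \cdot 1 = 2$)
$N = 29$ ($N = 4 + \left(6 - 1\right)^{2} = 4 + 5^{2} = 4 + 25 = 29$)
$A{\left(a,X \right)} = 69$ ($A{\left(a,X \right)} = 6 + 3 \cdot 21 = 6 + 63 = 69$)
$\left(12 + 8\right)^{2} - A{\left(N,M \right)} = \left(12 + 8\right)^{2} - 69 = 20^{2} - 69 = 400 - 69 = 331$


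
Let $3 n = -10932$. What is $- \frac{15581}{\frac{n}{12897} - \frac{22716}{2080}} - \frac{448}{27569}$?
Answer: $\frac{2880735003622696}{2071450381567} \approx 1390.7$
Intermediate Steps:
$n = -3644$ ($n = \frac{1}{3} \left(-10932\right) = -3644$)
$- \frac{15581}{\frac{n}{12897} - \frac{22716}{2080}} - \frac{448}{27569} = - \frac{15581}{- \frac{3644}{12897} - \frac{22716}{2080}} - \frac{448}{27569} = - \frac{15581}{\left(-3644\right) \frac{1}{12897} - \frac{5679}{520}} - \frac{448}{27569} = - \frac{15581}{- \frac{3644}{12897} - \frac{5679}{520}} - \frac{448}{27569} = - \frac{15581}{- \frac{75136943}{6706440}} - \frac{448}{27569} = \left(-15581\right) \left(- \frac{6706440}{75136943}\right) - \frac{448}{27569} = \frac{104493041640}{75136943} - \frac{448}{27569} = \frac{2880735003622696}{2071450381567}$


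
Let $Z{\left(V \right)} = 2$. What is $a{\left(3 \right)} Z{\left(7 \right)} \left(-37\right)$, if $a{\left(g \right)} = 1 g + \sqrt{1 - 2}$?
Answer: $-222 - 74 i \approx -222.0 - 74.0 i$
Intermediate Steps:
$a{\left(g \right)} = i + g$ ($a{\left(g \right)} = g + \sqrt{-1} = g + i = i + g$)
$a{\left(3 \right)} Z{\left(7 \right)} \left(-37\right) = \left(i + 3\right) 2 \left(-37\right) = \left(3 + i\right) 2 \left(-37\right) = \left(6 + 2 i\right) \left(-37\right) = -222 - 74 i$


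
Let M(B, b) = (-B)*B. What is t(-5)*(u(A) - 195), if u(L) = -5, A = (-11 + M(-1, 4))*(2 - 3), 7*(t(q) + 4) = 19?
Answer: 1800/7 ≈ 257.14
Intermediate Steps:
t(q) = -9/7 (t(q) = -4 + (⅐)*19 = -4 + 19/7 = -9/7)
M(B, b) = -B²
A = 12 (A = (-11 - 1*(-1)²)*(2 - 3) = (-11 - 1*1)*(-1) = (-11 - 1)*(-1) = -12*(-1) = 12)
t(-5)*(u(A) - 195) = -9*(-5 - 195)/7 = -9/7*(-200) = 1800/7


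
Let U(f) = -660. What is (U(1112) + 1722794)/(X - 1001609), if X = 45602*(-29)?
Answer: -1722134/2324067 ≈ -0.74100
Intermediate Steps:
X = -1322458
(U(1112) + 1722794)/(X - 1001609) = (-660 + 1722794)/(-1322458 - 1001609) = 1722134/(-2324067) = 1722134*(-1/2324067) = -1722134/2324067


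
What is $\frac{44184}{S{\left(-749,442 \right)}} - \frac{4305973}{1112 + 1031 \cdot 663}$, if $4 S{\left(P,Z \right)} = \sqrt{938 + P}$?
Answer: $- \frac{4305973}{684665} + \frac{8416 \sqrt{21}}{3} \approx 12849.0$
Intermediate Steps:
$S{\left(P,Z \right)} = \frac{\sqrt{938 + P}}{4}$
$\frac{44184}{S{\left(-749,442 \right)}} - \frac{4305973}{1112 + 1031 \cdot 663} = \frac{44184}{\frac{1}{4} \sqrt{938 - 749}} - \frac{4305973}{1112 + 1031 \cdot 663} = \frac{44184}{\frac{1}{4} \sqrt{189}} - \frac{4305973}{1112 + 683553} = \frac{44184}{\frac{1}{4} \cdot 3 \sqrt{21}} - \frac{4305973}{684665} = \frac{44184}{\frac{3}{4} \sqrt{21}} - \frac{4305973}{684665} = 44184 \frac{4 \sqrt{21}}{63} - \frac{4305973}{684665} = \frac{8416 \sqrt{21}}{3} - \frac{4305973}{684665} = - \frac{4305973}{684665} + \frac{8416 \sqrt{21}}{3}$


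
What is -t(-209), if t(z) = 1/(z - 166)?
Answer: 1/375 ≈ 0.0026667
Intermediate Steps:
t(z) = 1/(-166 + z)
-t(-209) = -1/(-166 - 209) = -1/(-375) = -1*(-1/375) = 1/375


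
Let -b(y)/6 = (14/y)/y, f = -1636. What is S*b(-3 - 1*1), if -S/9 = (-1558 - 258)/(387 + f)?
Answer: 85806/1249 ≈ 68.700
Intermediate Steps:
S = -16344/1249 (S = -9*(-1558 - 258)/(387 - 1636) = -(-16344)/(-1249) = -(-16344)*(-1)/1249 = -9*1816/1249 = -16344/1249 ≈ -13.086)
b(y) = -84/y² (b(y) = -6*14/y/y = -84/y²)
S*b(-3 - 1*1) = -(-1372896)/(1249*(-3 - 1*1)²) = -(-1372896)/(1249*(-3 - 1)²) = -(-1372896)/(1249*(-4)²) = -(-1372896)/(1249*16) = -16344/1249*(-21/4) = 85806/1249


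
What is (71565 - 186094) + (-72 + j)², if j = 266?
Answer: -76893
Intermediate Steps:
(71565 - 186094) + (-72 + j)² = (71565 - 186094) + (-72 + 266)² = -114529 + 194² = -114529 + 37636 = -76893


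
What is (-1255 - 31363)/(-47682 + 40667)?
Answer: 32618/7015 ≈ 4.6497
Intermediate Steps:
(-1255 - 31363)/(-47682 + 40667) = -32618/(-7015) = -32618*(-1/7015) = 32618/7015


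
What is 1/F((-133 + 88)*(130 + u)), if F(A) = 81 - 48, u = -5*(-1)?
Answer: 1/33 ≈ 0.030303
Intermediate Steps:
u = 5
F(A) = 33
1/F((-133 + 88)*(130 + u)) = 1/33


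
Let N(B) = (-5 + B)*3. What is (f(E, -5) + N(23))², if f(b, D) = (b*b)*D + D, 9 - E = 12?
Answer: 16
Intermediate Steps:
E = -3 (E = 9 - 1*12 = 9 - 12 = -3)
f(b, D) = D + D*b² (f(b, D) = b²*D + D = D*b² + D = D + D*b²)
N(B) = -15 + 3*B
(f(E, -5) + N(23))² = (-5*(1 + (-3)²) + (-15 + 3*23))² = (-5*(1 + 9) + (-15 + 69))² = (-5*10 + 54)² = (-50 + 54)² = 4² = 16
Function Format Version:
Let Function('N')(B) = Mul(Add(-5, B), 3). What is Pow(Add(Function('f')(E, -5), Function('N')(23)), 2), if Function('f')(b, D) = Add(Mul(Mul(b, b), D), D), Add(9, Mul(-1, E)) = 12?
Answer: 16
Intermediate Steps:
E = -3 (E = Add(9, Mul(-1, 12)) = Add(9, -12) = -3)
Function('f')(b, D) = Add(D, Mul(D, Pow(b, 2))) (Function('f')(b, D) = Add(Mul(Pow(b, 2), D), D) = Add(Mul(D, Pow(b, 2)), D) = Add(D, Mul(D, Pow(b, 2))))
Function('N')(B) = Add(-15, Mul(3, B))
Pow(Add(Function('f')(E, -5), Function('N')(23)), 2) = Pow(Add(Mul(-5, Add(1, Pow(-3, 2))), Add(-15, Mul(3, 23))), 2) = Pow(Add(Mul(-5, Add(1, 9)), Add(-15, 69)), 2) = Pow(Add(Mul(-5, 10), 54), 2) = Pow(Add(-50, 54), 2) = Pow(4, 2) = 16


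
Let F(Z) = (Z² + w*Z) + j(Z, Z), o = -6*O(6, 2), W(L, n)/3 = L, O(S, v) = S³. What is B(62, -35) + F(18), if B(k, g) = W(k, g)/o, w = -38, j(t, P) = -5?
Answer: -78871/216 ≈ -365.14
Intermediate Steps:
W(L, n) = 3*L
o = -1296 (o = -6*6³ = -6*216 = -1296)
F(Z) = -5 + Z² - 38*Z (F(Z) = (Z² - 38*Z) - 5 = -5 + Z² - 38*Z)
B(k, g) = -k/432 (B(k, g) = (3*k)/(-1296) = (3*k)*(-1/1296) = -k/432)
B(62, -35) + F(18) = -1/432*62 + (-5 + 18² - 38*18) = -31/216 + (-5 + 324 - 684) = -31/216 - 365 = -78871/216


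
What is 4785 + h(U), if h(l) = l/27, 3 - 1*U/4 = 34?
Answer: 129071/27 ≈ 4780.4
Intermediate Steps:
U = -124 (U = 12 - 4*34 = 12 - 136 = -124)
h(l) = l/27 (h(l) = l*(1/27) = l/27)
4785 + h(U) = 4785 + (1/27)*(-124) = 4785 - 124/27 = 129071/27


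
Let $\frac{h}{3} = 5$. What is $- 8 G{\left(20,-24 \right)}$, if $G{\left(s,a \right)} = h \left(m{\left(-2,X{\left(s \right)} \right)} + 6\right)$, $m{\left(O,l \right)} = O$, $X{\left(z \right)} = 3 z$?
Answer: $-480$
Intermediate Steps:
$h = 15$ ($h = 3 \cdot 5 = 15$)
$G{\left(s,a \right)} = 60$ ($G{\left(s,a \right)} = 15 \left(-2 + 6\right) = 15 \cdot 4 = 60$)
$- 8 G{\left(20,-24 \right)} = \left(-8\right) 60 = -480$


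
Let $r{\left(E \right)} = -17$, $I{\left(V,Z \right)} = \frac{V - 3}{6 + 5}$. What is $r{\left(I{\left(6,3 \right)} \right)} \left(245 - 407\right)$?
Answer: $2754$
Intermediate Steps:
$I{\left(V,Z \right)} = - \frac{3}{11} + \frac{V}{11}$ ($I{\left(V,Z \right)} = \frac{-3 + V}{11} = \left(-3 + V\right) \frac{1}{11} = - \frac{3}{11} + \frac{V}{11}$)
$r{\left(I{\left(6,3 \right)} \right)} \left(245 - 407\right) = - 17 \left(245 - 407\right) = \left(-17\right) \left(-162\right) = 2754$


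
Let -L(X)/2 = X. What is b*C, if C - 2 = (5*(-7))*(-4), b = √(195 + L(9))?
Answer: 142*√177 ≈ 1889.2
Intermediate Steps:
L(X) = -2*X
b = √177 (b = √(195 - 2*9) = √(195 - 18) = √177 ≈ 13.304)
C = 142 (C = 2 + (5*(-7))*(-4) = 2 - 35*(-4) = 2 + 140 = 142)
b*C = √177*142 = 142*√177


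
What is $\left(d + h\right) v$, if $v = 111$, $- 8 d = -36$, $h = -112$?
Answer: $- \frac{23865}{2} \approx -11933.0$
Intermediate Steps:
$d = \frac{9}{2}$ ($d = \left(- \frac{1}{8}\right) \left(-36\right) = \frac{9}{2} \approx 4.5$)
$\left(d + h\right) v = \left(\frac{9}{2} - 112\right) 111 = \left(- \frac{215}{2}\right) 111 = - \frac{23865}{2}$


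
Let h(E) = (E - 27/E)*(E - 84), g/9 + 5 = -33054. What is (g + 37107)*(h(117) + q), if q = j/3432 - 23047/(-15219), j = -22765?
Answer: -12754754740313/12727 ≈ -1.0022e+9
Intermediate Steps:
g = -297531 (g = -45 + 9*(-33054) = -45 - 297486 = -297531)
h(E) = (-84 + E)*(E - 27/E) (h(E) = (E - 27/E)*(-84 + E) = (-84 + E)*(E - 27/E))
q = -4690583/916344 (q = -22765/3432 - 23047/(-15219) = -22765*1/3432 - 23047*(-1/15219) = -22765/3432 + 1213/801 = -4690583/916344 ≈ -5.1188)
(g + 37107)*(h(117) + q) = (-297531 + 37107)*((-27 + 117² - 84*117 + 2268/117) - 4690583/916344) = -260424*((-27 + 13689 - 9828 + 2268*(1/117)) - 4690583/916344) = -260424*((-27 + 13689 - 9828 + 252/13) - 4690583/916344) = -260424*(50094/13 - 4690583/916344) = -260424*3526335289/916344 = -12754754740313/12727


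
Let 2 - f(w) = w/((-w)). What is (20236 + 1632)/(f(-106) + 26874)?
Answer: 21868/26877 ≈ 0.81363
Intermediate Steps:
f(w) = 3 (f(w) = 2 - w/((-w)) = 2 - w*(-1/w) = 2 - 1*(-1) = 2 + 1 = 3)
(20236 + 1632)/(f(-106) + 26874) = (20236 + 1632)/(3 + 26874) = 21868/26877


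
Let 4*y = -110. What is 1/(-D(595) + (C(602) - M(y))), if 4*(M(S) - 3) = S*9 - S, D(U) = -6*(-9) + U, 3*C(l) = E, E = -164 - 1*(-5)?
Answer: -1/650 ≈ -0.0015385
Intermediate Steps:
y = -55/2 (y = (¼)*(-110) = -55/2 ≈ -27.500)
E = -159 (E = -164 + 5 = -159)
C(l) = -53 (C(l) = (⅓)*(-159) = -53)
D(U) = 54 + U
M(S) = 3 + 2*S (M(S) = 3 + (S*9 - S)/4 = 3 + (9*S - S)/4 = 3 + (8*S)/4 = 3 + 2*S)
1/(-D(595) + (C(602) - M(y))) = 1/(-(54 + 595) + (-53 - (3 + 2*(-55/2)))) = 1/(-1*649 + (-53 - (3 - 55))) = 1/(-649 + (-53 - 1*(-52))) = 1/(-649 + (-53 + 52)) = 1/(-649 - 1) = 1/(-650) = -1/650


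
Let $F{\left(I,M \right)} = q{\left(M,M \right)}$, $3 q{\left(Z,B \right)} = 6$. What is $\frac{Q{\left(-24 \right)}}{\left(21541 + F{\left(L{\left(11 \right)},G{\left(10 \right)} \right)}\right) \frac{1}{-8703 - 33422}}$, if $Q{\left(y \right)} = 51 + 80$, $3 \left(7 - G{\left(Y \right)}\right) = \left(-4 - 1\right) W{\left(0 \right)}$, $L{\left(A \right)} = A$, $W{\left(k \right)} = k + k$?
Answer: $- \frac{5518375}{21543} \approx -256.16$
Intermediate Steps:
$q{\left(Z,B \right)} = 2$ ($q{\left(Z,B \right)} = \frac{1}{3} \cdot 6 = 2$)
$W{\left(k \right)} = 2 k$
$G{\left(Y \right)} = 7$ ($G{\left(Y \right)} = 7 - \frac{\left(-4 - 1\right) 2 \cdot 0}{3} = 7 - \frac{\left(-5\right) 0}{3} = 7 - 0 = 7 + 0 = 7$)
$F{\left(I,M \right)} = 2$
$Q{\left(y \right)} = 131$
$\frac{Q{\left(-24 \right)}}{\left(21541 + F{\left(L{\left(11 \right)},G{\left(10 \right)} \right)}\right) \frac{1}{-8703 - 33422}} = \frac{131}{\left(21541 + 2\right) \frac{1}{-8703 - 33422}} = \frac{131}{21543 \frac{1}{-42125}} = \frac{131}{21543 \left(- \frac{1}{42125}\right)} = \frac{131}{- \frac{21543}{42125}} = 131 \left(- \frac{42125}{21543}\right) = - \frac{5518375}{21543}$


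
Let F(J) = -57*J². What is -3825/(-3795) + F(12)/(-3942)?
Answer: 57071/18469 ≈ 3.0901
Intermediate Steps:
-3825/(-3795) + F(12)/(-3942) = -3825/(-3795) - 57*12²/(-3942) = -3825*(-1/3795) - 57*144*(-1/3942) = 255/253 - 8208*(-1/3942) = 255/253 + 152/73 = 57071/18469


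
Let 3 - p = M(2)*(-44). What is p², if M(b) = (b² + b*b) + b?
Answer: 196249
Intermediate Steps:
M(b) = b + 2*b² (M(b) = (b² + b²) + b = 2*b² + b = b + 2*b²)
p = 443 (p = 3 - 2*(1 + 2*2)*(-44) = 3 - 2*(1 + 4)*(-44) = 3 - 2*5*(-44) = 3 - 10*(-44) = 3 - 1*(-440) = 3 + 440 = 443)
p² = 443² = 196249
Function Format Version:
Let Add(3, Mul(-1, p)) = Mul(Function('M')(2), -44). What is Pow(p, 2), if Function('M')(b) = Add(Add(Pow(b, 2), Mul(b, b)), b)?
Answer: 196249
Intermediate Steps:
Function('M')(b) = Add(b, Mul(2, Pow(b, 2))) (Function('M')(b) = Add(Add(Pow(b, 2), Pow(b, 2)), b) = Add(Mul(2, Pow(b, 2)), b) = Add(b, Mul(2, Pow(b, 2))))
p = 443 (p = Add(3, Mul(-1, Mul(Mul(2, Add(1, Mul(2, 2))), -44))) = Add(3, Mul(-1, Mul(Mul(2, Add(1, 4)), -44))) = Add(3, Mul(-1, Mul(Mul(2, 5), -44))) = Add(3, Mul(-1, Mul(10, -44))) = Add(3, Mul(-1, -440)) = Add(3, 440) = 443)
Pow(p, 2) = Pow(443, 2) = 196249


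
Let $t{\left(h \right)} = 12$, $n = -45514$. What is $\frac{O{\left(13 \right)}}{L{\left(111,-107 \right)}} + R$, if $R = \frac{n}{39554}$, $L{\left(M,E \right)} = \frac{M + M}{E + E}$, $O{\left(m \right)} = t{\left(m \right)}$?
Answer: $- \frac{9306565}{731749} \approx -12.718$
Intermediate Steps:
$O{\left(m \right)} = 12$
$L{\left(M,E \right)} = \frac{M}{E}$ ($L{\left(M,E \right)} = \frac{2 M}{2 E} = 2 M \frac{1}{2 E} = \frac{M}{E}$)
$R = - \frac{22757}{19777}$ ($R = - \frac{45514}{39554} = \left(-45514\right) \frac{1}{39554} = - \frac{22757}{19777} \approx -1.1507$)
$\frac{O{\left(13 \right)}}{L{\left(111,-107 \right)}} + R = \frac{12}{111 \frac{1}{-107}} - \frac{22757}{19777} = \frac{12}{111 \left(- \frac{1}{107}\right)} - \frac{22757}{19777} = \frac{12}{- \frac{111}{107}} - \frac{22757}{19777} = 12 \left(- \frac{107}{111}\right) - \frac{22757}{19777} = - \frac{428}{37} - \frac{22757}{19777} = - \frac{9306565}{731749}$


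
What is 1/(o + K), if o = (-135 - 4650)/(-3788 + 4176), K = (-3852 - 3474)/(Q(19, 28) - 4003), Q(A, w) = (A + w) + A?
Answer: -1527556/15996057 ≈ -0.095496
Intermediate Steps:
Q(A, w) = w + 2*A
K = 7326/3937 (K = (-3852 - 3474)/((28 + 2*19) - 4003) = -7326/((28 + 38) - 4003) = -7326/(66 - 4003) = -7326/(-3937) = -7326*(-1/3937) = 7326/3937 ≈ 1.8608)
o = -4785/388 ≈ -12.332
1/(o + K) = 1/(-4785/388 + 7326/3937) = 1/(-15996057/1527556) = -1527556/15996057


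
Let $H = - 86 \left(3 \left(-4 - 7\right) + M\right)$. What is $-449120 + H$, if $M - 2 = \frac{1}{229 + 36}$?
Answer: $- \frac{118310396}{265} \approx -4.4645 \cdot 10^{5}$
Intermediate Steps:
$M = \frac{531}{265}$ ($M = 2 + \frac{1}{229 + 36} = 2 + \frac{1}{265} = \frac{531}{265} \approx 2.0038$)
$H = \frac{706404}{265}$ ($H = - 86 \left(3 \left(-4 - 7\right) + \frac{531}{265}\right) = - 86 \left(3 \left(-11\right) + \frac{531}{265}\right) = - 86 \left(-33 + \frac{531}{265}\right) = \left(-86\right) \left(- \frac{8214}{265}\right) = \frac{706404}{265} \approx 2665.7$)
$-449120 + H = -449120 + \frac{706404}{265} = - \frac{118310396}{265}$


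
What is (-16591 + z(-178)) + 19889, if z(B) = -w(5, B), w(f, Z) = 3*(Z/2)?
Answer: 3565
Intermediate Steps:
w(f, Z) = 3*Z/2 (w(f, Z) = 3*(Z*(½)) = 3*(Z/2) = 3*Z/2)
z(B) = -3*B/2
(-16591 + z(-178)) + 19889 = (-16591 - 3/2*(-178)) + 19889 = (-16591 + 267) + 19889 = -16324 + 19889 = 3565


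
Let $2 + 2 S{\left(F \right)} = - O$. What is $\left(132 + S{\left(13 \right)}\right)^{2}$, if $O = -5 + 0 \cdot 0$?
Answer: $\frac{71289}{4} \approx 17822.0$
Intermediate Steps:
$O = -5$ ($O = -5 + 0 = -5$)
$S{\left(F \right)} = \frac{3}{2}$ ($S{\left(F \right)} = -1 + \frac{\left(-1\right) \left(-5\right)}{2} = -1 + \frac{1}{2} \cdot 5 = -1 + \frac{5}{2} = \frac{3}{2}$)
$\left(132 + S{\left(13 \right)}\right)^{2} = \left(132 + \frac{3}{2}\right)^{2} = \left(\frac{267}{2}\right)^{2} = \frac{71289}{4}$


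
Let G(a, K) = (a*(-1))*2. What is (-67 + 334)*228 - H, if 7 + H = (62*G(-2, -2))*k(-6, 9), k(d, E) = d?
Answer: 62371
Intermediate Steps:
G(a, K) = -2*a (G(a, K) = -a*2 = -2*a)
H = -1495 (H = -7 + (62*(-2*(-2)))*(-6) = -7 + (62*4)*(-6) = -7 + 248*(-6) = -7 - 1488 = -1495)
(-67 + 334)*228 - H = (-67 + 334)*228 - 1*(-1495) = 267*228 + 1495 = 60876 + 1495 = 62371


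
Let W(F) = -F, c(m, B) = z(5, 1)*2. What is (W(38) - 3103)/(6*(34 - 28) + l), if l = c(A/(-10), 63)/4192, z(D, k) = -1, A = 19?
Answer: -6583536/75455 ≈ -87.251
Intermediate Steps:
c(m, B) = -2 (c(m, B) = -1*2 = -2)
l = -1/2096 (l = -2/4192 = -2*1/4192 = -1/2096 ≈ -0.00047710)
(W(38) - 3103)/(6*(34 - 28) + l) = (-1*38 - 3103)/(6*(34 - 28) - 1/2096) = (-38 - 3103)/(6*6 - 1/2096) = -3141/(36 - 1/2096) = -3141/75455/2096 = -3141*2096/75455 = -6583536/75455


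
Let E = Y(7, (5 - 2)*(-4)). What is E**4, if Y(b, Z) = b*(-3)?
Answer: 194481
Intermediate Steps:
Y(b, Z) = -3*b
E = -21 (E = -3*7 = -21)
E**4 = (-21)**4 = 194481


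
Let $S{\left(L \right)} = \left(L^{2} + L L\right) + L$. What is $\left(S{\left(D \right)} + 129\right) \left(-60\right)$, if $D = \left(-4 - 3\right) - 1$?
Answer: $-14940$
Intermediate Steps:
$D = -8$ ($D = -7 - 1 = -8$)
$S{\left(L \right)} = L + 2 L^{2}$ ($S{\left(L \right)} = \left(L^{2} + L^{2}\right) + L = 2 L^{2} + L = L + 2 L^{2}$)
$\left(S{\left(D \right)} + 129\right) \left(-60\right) = \left(- 8 \left(1 + 2 \left(-8\right)\right) + 129\right) \left(-60\right) = \left(- 8 \left(1 - 16\right) + 129\right) \left(-60\right) = \left(\left(-8\right) \left(-15\right) + 129\right) \left(-60\right) = \left(120 + 129\right) \left(-60\right) = 249 \left(-60\right) = -14940$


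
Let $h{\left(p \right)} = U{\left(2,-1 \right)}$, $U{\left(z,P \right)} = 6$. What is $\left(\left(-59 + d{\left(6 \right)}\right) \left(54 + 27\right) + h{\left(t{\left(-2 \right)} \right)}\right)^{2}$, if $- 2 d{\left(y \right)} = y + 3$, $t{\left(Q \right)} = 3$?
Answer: $\frac{105575625}{4} \approx 2.6394 \cdot 10^{7}$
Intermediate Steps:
$d{\left(y \right)} = - \frac{3}{2} - \frac{y}{2}$ ($d{\left(y \right)} = - \frac{y + 3}{2} = - \frac{3 + y}{2} = - \frac{3}{2} - \frac{y}{2}$)
$h{\left(p \right)} = 6$
$\left(\left(-59 + d{\left(6 \right)}\right) \left(54 + 27\right) + h{\left(t{\left(-2 \right)} \right)}\right)^{2} = \left(\left(-59 - \frac{9}{2}\right) \left(54 + 27\right) + 6\right)^{2} = \left(\left(-59 - \frac{9}{2}\right) 81 + 6\right)^{2} = \left(\left(- \frac{127}{2}\right) 81 + 6\right)^{2} = \left(- \frac{10287}{2} + 6\right)^{2} = \left(- \frac{10275}{2}\right)^{2} = \frac{105575625}{4}$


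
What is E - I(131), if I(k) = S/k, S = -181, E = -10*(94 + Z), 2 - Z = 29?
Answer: -87589/131 ≈ -668.62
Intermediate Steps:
Z = -27 (Z = 2 - 1*29 = 2 - 29 = -27)
E = -670 (E = -10*(94 - 27) = -10*67 = -670)
I(k) = -181/k
E - I(131) = -670 - (-181)/131 = -670 - 1*(-181/131) = -670 + 181/131 = -87589/131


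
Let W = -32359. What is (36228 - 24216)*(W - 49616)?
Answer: -984683700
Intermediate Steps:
(36228 - 24216)*(W - 49616) = (36228 - 24216)*(-32359 - 49616) = 12012*(-81975) = -984683700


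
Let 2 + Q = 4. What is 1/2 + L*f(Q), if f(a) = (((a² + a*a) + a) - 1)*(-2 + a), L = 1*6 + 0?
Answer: ½ ≈ 0.50000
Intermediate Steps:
Q = 2 (Q = -2 + 4 = 2)
L = 6 (L = 6 + 0 = 6)
f(a) = (-2 + a)*(-1 + a + 2*a²) (f(a) = (((a² + a²) + a) - 1)*(-2 + a) = ((2*a² + a) - 1)*(-2 + a) = ((a + 2*a²) - 1)*(-2 + a) = (-1 + a + 2*a²)*(-2 + a) = (-2 + a)*(-1 + a + 2*a²))
1/2 + L*f(Q) = 1/2 + 6*(2 - 3*2 - 3*2² + 2*2³) = ½ + 6*(2 - 6 - 3*4 + 2*8) = ½ + 6*(2 - 6 - 12 + 16) = ½ + 6*0 = ½ + 0 = ½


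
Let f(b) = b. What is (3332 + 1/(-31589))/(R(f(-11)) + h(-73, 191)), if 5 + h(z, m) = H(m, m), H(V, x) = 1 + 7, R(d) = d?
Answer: -105254547/252712 ≈ -416.50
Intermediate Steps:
H(V, x) = 8
h(z, m) = 3 (h(z, m) = -5 + 8 = 3)
(3332 + 1/(-31589))/(R(f(-11)) + h(-73, 191)) = (3332 + 1/(-31589))/(-11 + 3) = (3332 - 1/31589)/(-8) = (105254547/31589)*(-⅛) = -105254547/252712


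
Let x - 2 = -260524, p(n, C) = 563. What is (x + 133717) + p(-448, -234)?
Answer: -126242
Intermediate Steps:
x = -260522 (x = 2 - 260524 = -260522)
(x + 133717) + p(-448, -234) = (-260522 + 133717) + 563 = -126805 + 563 = -126242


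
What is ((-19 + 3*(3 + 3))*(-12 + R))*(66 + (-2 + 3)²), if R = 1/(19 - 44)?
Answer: 20167/25 ≈ 806.68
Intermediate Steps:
R = -1/25 (R = 1/(-25) = -1/25 ≈ -0.040000)
((-19 + 3*(3 + 3))*(-12 + R))*(66 + (-2 + 3)²) = ((-19 + 3*(3 + 3))*(-12 - 1/25))*(66 + (-2 + 3)²) = ((-19 + 3*6)*(-301/25))*(66 + 1²) = ((-19 + 18)*(-301/25))*(66 + 1) = -1*(-301/25)*67 = (301/25)*67 = 20167/25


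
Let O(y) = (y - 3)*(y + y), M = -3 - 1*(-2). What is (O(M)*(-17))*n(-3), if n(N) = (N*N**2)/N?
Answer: -1224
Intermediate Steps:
M = -1 (M = -3 + 2 = -1)
O(y) = 2*y*(-3 + y) (O(y) = (-3 + y)*(2*y) = 2*y*(-3 + y))
n(N) = N**2 (n(N) = N**3/N = N**2)
(O(M)*(-17))*n(-3) = ((2*(-1)*(-3 - 1))*(-17))*(-3)**2 = ((2*(-1)*(-4))*(-17))*9 = (8*(-17))*9 = -136*9 = -1224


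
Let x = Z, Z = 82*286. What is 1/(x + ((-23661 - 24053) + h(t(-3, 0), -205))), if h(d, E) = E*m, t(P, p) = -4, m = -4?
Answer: -1/23442 ≈ -4.2658e-5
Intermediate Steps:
h(d, E) = -4*E (h(d, E) = E*(-4) = -4*E)
Z = 23452
x = 23452
1/(x + ((-23661 - 24053) + h(t(-3, 0), -205))) = 1/(23452 + ((-23661 - 24053) - 4*(-205))) = 1/(23452 + (-47714 + 820)) = 1/(23452 - 46894) = 1/(-23442) = -1/23442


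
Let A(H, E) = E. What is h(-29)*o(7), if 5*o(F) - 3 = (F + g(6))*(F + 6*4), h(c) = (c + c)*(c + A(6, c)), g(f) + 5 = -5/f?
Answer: 79054/3 ≈ 26351.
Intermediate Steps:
g(f) = -5 - 5/f
h(c) = 4*c² (h(c) = (c + c)*(c + c) = (2*c)*(2*c) = 4*c²)
o(F) = ⅗ + (24 + F)*(-35/6 + F)/5 (o(F) = ⅗ + ((F + (-5 - 5/6))*(F + 6*4))/5 = ⅗ + ((F + (-5 - 5*⅙))*(F + 24))/5 = ⅗ + ((F + (-5 - ⅚))*(24 + F))/5 = ⅗ + ((F - 35/6)*(24 + F))/5 = ⅗ + ((-35/6 + F)*(24 + F))/5 = ⅗ + ((24 + F)*(-35/6 + F))/5 = ⅗ + (24 + F)*(-35/6 + F)/5)
h(-29)*o(7) = (4*(-29)²)*(-137/5 + (⅕)*7² + (109/30)*7) = (4*841)*(-137/5 + (⅕)*49 + 763/30) = 3364*(-137/5 + 49/5 + 763/30) = 3364*(47/6) = 79054/3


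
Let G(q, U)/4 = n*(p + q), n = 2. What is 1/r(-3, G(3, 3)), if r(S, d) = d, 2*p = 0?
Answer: 1/24 ≈ 0.041667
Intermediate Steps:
p = 0 (p = (1/2)*0 = 0)
G(q, U) = 8*q (G(q, U) = 4*(2*(0 + q)) = 4*(2*q) = 8*q)
1/r(-3, G(3, 3)) = 1/(8*3) = 1/24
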